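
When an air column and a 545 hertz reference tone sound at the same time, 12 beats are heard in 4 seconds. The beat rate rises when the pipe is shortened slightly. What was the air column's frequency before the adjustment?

548 Hz

Beat frequency = 12/4 = 3 Hz.
|f − 545| = 3, so the air column was at either 542 Hz or 548 Hz.
A shorter pipe has a higher fundamental; the adjustment raises the air column's frequency.
The beat rate rose, so the adjustment moved the air column further from 545 Hz — it was already above the reference.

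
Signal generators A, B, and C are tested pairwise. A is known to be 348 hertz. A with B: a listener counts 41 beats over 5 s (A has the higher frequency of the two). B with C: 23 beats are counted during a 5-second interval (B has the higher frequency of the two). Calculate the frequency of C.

335.2 Hz

A–B: Beat frequency = 41/5 = 8.2 Hz.
B is below A, so f_B = 348 − 8.2 = 339.8 Hz.
B–C: Beat frequency = 23/5 = 4.6 Hz.
C is below B, so f_C = 339.8 − 4.6 = 335.2 Hz.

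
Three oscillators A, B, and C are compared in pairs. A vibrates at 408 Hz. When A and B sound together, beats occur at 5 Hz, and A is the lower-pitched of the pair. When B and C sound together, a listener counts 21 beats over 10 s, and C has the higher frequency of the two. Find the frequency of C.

B is above A, so f_B = 408 + 5 = 413 Hz.
B–C: Beat frequency = 21/10 = 2.1 Hz.
C is above B, so f_C = 413 + 2.1 = 415.1 Hz.

415.1 Hz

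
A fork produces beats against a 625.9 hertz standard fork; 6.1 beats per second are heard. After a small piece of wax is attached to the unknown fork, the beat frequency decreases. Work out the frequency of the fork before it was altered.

|f − 625.9| = 6.1, so the fork was at either 619.8 Hz or 632 Hz.
Loading a fork with wax lowers its frequency; the adjustment lowers the fork's frequency.
The beat rate fell, so the adjustment moved the fork toward 625.9 Hz — it must have started above the reference.

632 Hz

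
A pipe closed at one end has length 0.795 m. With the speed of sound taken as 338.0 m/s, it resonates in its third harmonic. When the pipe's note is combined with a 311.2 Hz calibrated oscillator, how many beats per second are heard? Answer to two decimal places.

Closed pipe (odd harmonics): f_n = n·v/(4L) = 3·338.0/(4·0.795) = 318.8679 Hz.
f_beat = |318.8679 − 311.2| = 7.67 Hz.

7.67 Hz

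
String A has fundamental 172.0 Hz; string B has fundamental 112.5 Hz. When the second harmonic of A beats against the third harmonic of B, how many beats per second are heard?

Second harmonic of the first: 2·172.0 = 344.0 Hz.
Third harmonic of the second: 3·112.5 = 337.5 Hz.
f_beat = |344.0 − 337.5| = 6.5 Hz.

6.5 Hz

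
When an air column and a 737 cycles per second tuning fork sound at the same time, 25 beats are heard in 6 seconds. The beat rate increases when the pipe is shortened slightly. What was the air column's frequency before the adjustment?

741.1667 Hz

Beat frequency = 25/6 = 4.1667 Hz.
|f − 737| = 4.1667, so the air column was at either 732.8333 Hz or 741.1667 Hz.
A shorter pipe has a higher fundamental; the adjustment raises the air column's frequency.
The beat rate rose, so the adjustment moved the air column further from 737 Hz — it was already above the reference.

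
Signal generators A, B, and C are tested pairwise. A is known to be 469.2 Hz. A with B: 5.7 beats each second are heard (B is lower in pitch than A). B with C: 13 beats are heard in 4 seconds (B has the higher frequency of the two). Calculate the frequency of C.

B is below A, so f_B = 469.2 − 5.7 = 463.5 Hz.
B–C: Beat frequency = 13/4 = 3.25 Hz.
C is below B, so f_C = 463.5 − 3.25 = 460.25 Hz.

460.25 Hz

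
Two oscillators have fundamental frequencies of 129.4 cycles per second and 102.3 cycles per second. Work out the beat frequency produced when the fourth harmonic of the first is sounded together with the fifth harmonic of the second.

6.1 Hz

Fourth harmonic of the first: 4·129.4 = 517.6 Hz.
Fifth harmonic of the second: 5·102.3 = 511.5 Hz.
f_beat = |517.6 − 511.5| = 6.1 Hz.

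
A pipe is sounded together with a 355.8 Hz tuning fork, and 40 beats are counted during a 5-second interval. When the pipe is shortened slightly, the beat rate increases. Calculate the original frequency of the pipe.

363.8 Hz

Beat frequency = 40/5 = 8 Hz.
|f − 355.8| = 8, so the pipe was at either 347.8 Hz or 363.8 Hz.
A shorter pipe has a higher fundamental; the adjustment raises the pipe's frequency.
The beat rate rose, so the adjustment moved the pipe further from 355.8 Hz — it was already above the reference.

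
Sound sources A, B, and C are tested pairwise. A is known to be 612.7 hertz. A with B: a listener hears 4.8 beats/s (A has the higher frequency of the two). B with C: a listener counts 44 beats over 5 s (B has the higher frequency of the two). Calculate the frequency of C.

599.1 Hz

B is below A, so f_B = 612.7 − 4.8 = 607.9 Hz.
B–C: Beat frequency = 44/5 = 8.8 Hz.
C is below B, so f_C = 607.9 − 8.8 = 599.1 Hz.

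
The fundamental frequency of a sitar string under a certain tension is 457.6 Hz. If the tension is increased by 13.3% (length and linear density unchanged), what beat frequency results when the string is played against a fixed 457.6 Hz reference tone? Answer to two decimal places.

29.48 Hz

For a string, f ∝ √T, so the new frequency is 457.6·√1.133 = 487.0808 Hz.
f_beat = |487.0808 − 457.6| = 29.48 Hz.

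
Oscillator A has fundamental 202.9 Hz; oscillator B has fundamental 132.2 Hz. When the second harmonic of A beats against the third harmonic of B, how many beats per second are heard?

Second harmonic of the first: 2·202.9 = 405.8 Hz.
Third harmonic of the second: 3·132.2 = 396.6 Hz.
f_beat = |405.8 − 396.6| = 9.2 Hz.

9.2 Hz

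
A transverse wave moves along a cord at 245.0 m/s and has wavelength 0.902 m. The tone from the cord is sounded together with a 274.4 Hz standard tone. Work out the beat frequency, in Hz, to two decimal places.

Source frequency f = v/λ = 245.0/0.902 = 271.6186 Hz.
f_beat = |271.6186 − 274.4| = 2.78 Hz.

2.78 Hz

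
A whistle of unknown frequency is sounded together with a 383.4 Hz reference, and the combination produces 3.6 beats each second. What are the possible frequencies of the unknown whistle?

379.8 Hz or 387 Hz

|f − 383.4| = 3.6, so f = 383.4 ± 3.6.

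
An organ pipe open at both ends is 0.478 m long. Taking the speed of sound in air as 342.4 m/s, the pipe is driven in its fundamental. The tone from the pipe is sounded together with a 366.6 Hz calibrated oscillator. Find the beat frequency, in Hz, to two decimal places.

Open pipe: f_n = n·v/(2L) = 1·342.4/(2·0.478) = 358.1590 Hz.
f_beat = |358.1590 − 366.6| = 8.44 Hz.

8.44 Hz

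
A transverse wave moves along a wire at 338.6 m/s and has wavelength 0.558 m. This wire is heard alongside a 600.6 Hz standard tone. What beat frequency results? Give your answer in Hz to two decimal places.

6.21 Hz

Source frequency f = v/λ = 338.6/0.558 = 606.8100 Hz.
f_beat = |606.8100 − 600.6| = 6.21 Hz.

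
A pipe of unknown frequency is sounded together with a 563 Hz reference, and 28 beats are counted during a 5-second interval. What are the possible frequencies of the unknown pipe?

Beat frequency = 28/5 = 5.6 Hz.
|f − 563| = 5.6, so f = 563 ± 5.6.

557.4 Hz or 568.6 Hz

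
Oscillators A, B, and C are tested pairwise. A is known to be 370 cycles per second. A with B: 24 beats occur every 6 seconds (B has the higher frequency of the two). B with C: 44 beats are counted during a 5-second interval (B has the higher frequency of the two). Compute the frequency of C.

A–B: Beat frequency = 24/6 = 4 Hz.
B is above A, so f_B = 370 + 4 = 374 Hz.
B–C: Beat frequency = 44/5 = 8.8 Hz.
C is below B, so f_C = 374 − 8.8 = 365.2 Hz.

365.2 Hz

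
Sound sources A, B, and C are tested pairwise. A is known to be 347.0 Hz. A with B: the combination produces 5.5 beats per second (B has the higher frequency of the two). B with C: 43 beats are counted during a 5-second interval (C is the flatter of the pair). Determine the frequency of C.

343.9 Hz

B is above A, so f_B = 347.0 + 5.5 = 352.5 Hz.
B–C: Beat frequency = 43/5 = 8.6 Hz.
C is below B, so f_C = 352.5 − 8.6 = 343.9 Hz.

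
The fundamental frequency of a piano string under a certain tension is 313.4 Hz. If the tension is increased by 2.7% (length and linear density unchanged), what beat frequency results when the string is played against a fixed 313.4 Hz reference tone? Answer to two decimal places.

For a string, f ∝ √T, so the new frequency is 313.4·√1.027 = 317.6027 Hz.
f_beat = |317.6027 − 313.4| = 4.20 Hz.

4.20 Hz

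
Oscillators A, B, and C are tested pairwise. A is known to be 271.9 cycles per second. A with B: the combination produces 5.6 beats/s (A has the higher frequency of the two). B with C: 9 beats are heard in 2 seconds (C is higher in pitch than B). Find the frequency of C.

270.8 Hz

B is below A, so f_B = 271.9 − 5.6 = 266.3 Hz.
B–C: Beat frequency = 9/2 = 4.5 Hz.
C is above B, so f_C = 266.3 + 4.5 = 270.8 Hz.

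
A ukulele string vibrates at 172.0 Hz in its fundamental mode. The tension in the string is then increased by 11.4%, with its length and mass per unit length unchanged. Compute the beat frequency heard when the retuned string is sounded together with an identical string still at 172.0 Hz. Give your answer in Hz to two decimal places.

For a string, f ∝ √T, so the new frequency is 172.0·√1.114 = 181.5395 Hz.
f_beat = |181.5395 − 172.0| = 9.54 Hz.

9.54 Hz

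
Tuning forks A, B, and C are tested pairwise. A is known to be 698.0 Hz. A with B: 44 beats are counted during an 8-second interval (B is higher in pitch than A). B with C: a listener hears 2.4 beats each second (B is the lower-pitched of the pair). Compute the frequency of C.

705.9 Hz

A–B: Beat frequency = 44/8 = 5.5 Hz.
B is above A, so f_B = 698.0 + 5.5 = 703.5 Hz.
C is above B, so f_C = 703.5 + 2.4 = 705.9 Hz.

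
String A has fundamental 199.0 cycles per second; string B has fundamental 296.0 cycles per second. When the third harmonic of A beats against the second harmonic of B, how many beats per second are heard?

5.0 Hz

Third harmonic of the first: 3·199.0 = 597.0 Hz.
Second harmonic of the second: 2·296.0 = 592.0 Hz.
f_beat = |597.0 − 592.0| = 5.0 Hz.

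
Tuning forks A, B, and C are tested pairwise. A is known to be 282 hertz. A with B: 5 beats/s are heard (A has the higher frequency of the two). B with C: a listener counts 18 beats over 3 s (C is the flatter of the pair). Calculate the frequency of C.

271 Hz

B is below A, so f_B = 282 − 5 = 277 Hz.
B–C: Beat frequency = 18/3 = 6 Hz.
C is below B, so f_C = 277 − 6 = 271 Hz.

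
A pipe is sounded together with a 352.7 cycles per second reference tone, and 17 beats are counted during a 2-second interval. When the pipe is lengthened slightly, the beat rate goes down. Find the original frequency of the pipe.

Beat frequency = 17/2 = 8.5 Hz.
|f − 352.7| = 8.5, so the pipe was at either 344.2 Hz or 361.2 Hz.
A longer pipe has a lower fundamental; the adjustment lowers the pipe's frequency.
The beat rate fell, so the adjustment moved the pipe toward 352.7 Hz — it must have started above the reference.

361.2 Hz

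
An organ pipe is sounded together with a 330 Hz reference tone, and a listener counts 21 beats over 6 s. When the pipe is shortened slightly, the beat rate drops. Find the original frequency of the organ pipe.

Beat frequency = 21/6 = 3.5 Hz.
|f − 330| = 3.5, so the organ pipe was at either 326.5 Hz or 333.5 Hz.
A shorter pipe has a higher fundamental; the adjustment raises the organ pipe's frequency.
The beat rate fell, so the adjustment moved the organ pipe toward 330 Hz — it must have started below the reference.

326.5 Hz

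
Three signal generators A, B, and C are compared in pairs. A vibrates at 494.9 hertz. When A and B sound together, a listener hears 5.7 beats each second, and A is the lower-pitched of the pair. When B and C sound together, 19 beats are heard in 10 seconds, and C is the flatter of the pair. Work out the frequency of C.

B is above A, so f_B = 494.9 + 5.7 = 500.6 Hz.
B–C: Beat frequency = 19/10 = 1.9 Hz.
C is below B, so f_C = 500.6 − 1.9 = 498.7 Hz.

498.7 Hz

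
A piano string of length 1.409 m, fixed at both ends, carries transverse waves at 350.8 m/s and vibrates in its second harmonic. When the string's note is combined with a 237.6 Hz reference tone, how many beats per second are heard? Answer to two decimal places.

For a string fixed at both ends, f_n = n·v/(2L) = 2·350.8/(2·1.409) = 248.9709 Hz.
f_beat = |248.9709 − 237.6| = 11.37 Hz.

11.37 Hz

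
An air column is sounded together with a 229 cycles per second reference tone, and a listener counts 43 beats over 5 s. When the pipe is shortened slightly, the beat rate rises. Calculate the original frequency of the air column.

237.6 Hz

Beat frequency = 43/5 = 8.6 Hz.
|f − 229| = 8.6, so the air column was at either 220.4 Hz or 237.6 Hz.
A shorter pipe has a higher fundamental; the adjustment raises the air column's frequency.
The beat rate rose, so the adjustment moved the air column further from 229 Hz — it was already above the reference.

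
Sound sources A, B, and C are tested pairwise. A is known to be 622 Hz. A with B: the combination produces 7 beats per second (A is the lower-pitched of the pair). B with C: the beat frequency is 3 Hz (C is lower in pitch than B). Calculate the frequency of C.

626 Hz

B is above A, so f_B = 622 + 7 = 629 Hz.
C is below B, so f_C = 629 − 3 = 626 Hz.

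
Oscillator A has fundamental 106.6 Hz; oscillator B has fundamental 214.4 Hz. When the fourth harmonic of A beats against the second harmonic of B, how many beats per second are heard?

Fourth harmonic of the first: 4·106.6 = 426.4 Hz.
Second harmonic of the second: 2·214.4 = 428.8 Hz.
f_beat = |426.4 − 428.8| = 2.4 Hz.

2.4 Hz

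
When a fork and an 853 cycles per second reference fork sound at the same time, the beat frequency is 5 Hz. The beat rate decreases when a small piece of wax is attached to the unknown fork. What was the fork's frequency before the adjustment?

|f − 853| = 5, so the fork was at either 848 Hz or 858 Hz.
Loading a fork with wax lowers its frequency; the adjustment lowers the fork's frequency.
The beat rate fell, so the adjustment moved the fork toward 853 Hz — it must have started above the reference.

858 Hz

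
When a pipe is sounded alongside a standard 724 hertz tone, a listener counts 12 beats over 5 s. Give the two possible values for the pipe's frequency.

Beat frequency = 12/5 = 2.4 Hz.
|f − 724| = 2.4, so f = 724 ± 2.4.

721.6 Hz or 726.4 Hz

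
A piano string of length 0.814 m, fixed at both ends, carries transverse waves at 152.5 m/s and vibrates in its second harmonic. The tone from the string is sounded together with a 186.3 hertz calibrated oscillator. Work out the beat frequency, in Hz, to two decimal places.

1.05 Hz

For a string fixed at both ends, f_n = n·v/(2L) = 2·152.5/(2·0.814) = 187.3464 Hz.
f_beat = |187.3464 − 186.3| = 1.05 Hz.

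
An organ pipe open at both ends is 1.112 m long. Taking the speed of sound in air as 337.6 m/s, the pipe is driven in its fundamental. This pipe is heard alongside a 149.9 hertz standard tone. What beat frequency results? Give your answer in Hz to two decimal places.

Open pipe: f_n = n·v/(2L) = 1·337.6/(2·1.112) = 151.7986 Hz.
f_beat = |151.7986 − 149.9| = 1.90 Hz.

1.90 Hz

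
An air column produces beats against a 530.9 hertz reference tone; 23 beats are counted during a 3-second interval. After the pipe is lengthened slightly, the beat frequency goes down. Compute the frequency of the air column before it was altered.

538.5667 Hz

Beat frequency = 23/3 = 7.6667 Hz.
|f − 530.9| = 7.6667, so the air column was at either 523.2333 Hz or 538.5667 Hz.
A longer pipe has a lower fundamental; the adjustment lowers the air column's frequency.
The beat rate fell, so the adjustment moved the air column toward 530.9 Hz — it must have started above the reference.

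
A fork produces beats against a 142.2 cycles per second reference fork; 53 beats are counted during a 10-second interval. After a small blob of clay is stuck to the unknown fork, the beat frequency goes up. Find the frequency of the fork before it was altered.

136.9 Hz

Beat frequency = 53/10 = 5.3 Hz.
|f − 142.2| = 5.3, so the fork was at either 136.9 Hz or 147.5 Hz.
Adding mass to a fork lowers its frequency; the adjustment lowers the fork's frequency.
The beat rate rose, so the adjustment moved the fork further from 142.2 Hz — it was already below the reference.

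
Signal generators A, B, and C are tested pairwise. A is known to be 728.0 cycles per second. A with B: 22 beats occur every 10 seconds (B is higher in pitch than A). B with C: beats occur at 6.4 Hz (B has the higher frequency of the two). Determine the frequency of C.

A–B: Beat frequency = 22/10 = 2.2 Hz.
B is above A, so f_B = 728.0 + 2.2 = 730.2 Hz.
C is below B, so f_C = 730.2 − 6.4 = 723.8 Hz.

723.8 Hz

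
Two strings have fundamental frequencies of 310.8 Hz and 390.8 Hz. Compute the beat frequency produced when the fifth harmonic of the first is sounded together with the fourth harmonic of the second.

Fifth harmonic of the first: 5·310.8 = 1554.0 Hz.
Fourth harmonic of the second: 4·390.8 = 1563.2 Hz.
f_beat = |1554.0 − 1563.2| = 9.2 Hz.

9.2 Hz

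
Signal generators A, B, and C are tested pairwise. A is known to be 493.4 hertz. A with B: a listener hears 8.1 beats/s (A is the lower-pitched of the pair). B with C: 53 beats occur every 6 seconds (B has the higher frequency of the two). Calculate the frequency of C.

B is above A, so f_B = 493.4 + 8.1 = 501.5 Hz.
B–C: Beat frequency = 53/6 = 8.8333 Hz.
C is below B, so f_C = 501.5 − 8.8333 = 492.6667 Hz.

492.6667 Hz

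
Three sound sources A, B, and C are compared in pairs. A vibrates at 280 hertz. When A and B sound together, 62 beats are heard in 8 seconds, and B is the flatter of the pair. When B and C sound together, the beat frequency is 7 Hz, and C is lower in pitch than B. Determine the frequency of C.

265.25 Hz

A–B: Beat frequency = 62/8 = 7.75 Hz.
B is below A, so f_B = 280 − 7.75 = 272.25 Hz.
C is below B, so f_C = 272.25 − 7 = 265.25 Hz.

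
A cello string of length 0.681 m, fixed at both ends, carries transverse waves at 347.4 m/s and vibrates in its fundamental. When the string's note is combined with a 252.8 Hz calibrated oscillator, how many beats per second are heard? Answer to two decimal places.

For a string fixed at both ends, f_n = n·v/(2L) = 1·347.4/(2·0.681) = 255.0661 Hz.
f_beat = |255.0661 − 252.8| = 2.27 Hz.

2.27 Hz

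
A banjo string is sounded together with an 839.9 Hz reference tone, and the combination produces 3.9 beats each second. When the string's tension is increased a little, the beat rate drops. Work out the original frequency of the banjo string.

836 Hz

|f − 839.9| = 3.9, so the banjo string was at either 836 Hz or 843.8 Hz.
Higher tension means higher frequency; the adjustment raises the banjo string's frequency.
The beat rate fell, so the adjustment moved the banjo string toward 839.9 Hz — it must have started below the reference.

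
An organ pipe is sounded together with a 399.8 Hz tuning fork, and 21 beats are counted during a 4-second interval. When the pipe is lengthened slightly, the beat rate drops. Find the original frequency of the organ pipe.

405.05 Hz

Beat frequency = 21/4 = 5.25 Hz.
|f − 399.8| = 5.25, so the organ pipe was at either 394.55 Hz or 405.05 Hz.
A longer pipe has a lower fundamental; the adjustment lowers the organ pipe's frequency.
The beat rate fell, so the adjustment moved the organ pipe toward 399.8 Hz — it must have started above the reference.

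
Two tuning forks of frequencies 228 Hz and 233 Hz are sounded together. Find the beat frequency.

5 Hz

f_beat = |f₁ − f₂|.
|228 − 233| = 5 Hz.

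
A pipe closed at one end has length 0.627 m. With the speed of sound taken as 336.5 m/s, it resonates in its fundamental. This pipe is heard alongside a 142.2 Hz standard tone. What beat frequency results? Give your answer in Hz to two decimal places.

Closed pipe (odd harmonics): f_n = n·v/(4L) = 1·336.5/(4·0.627) = 134.1707 Hz.
f_beat = |134.1707 − 142.2| = 8.03 Hz.

8.03 Hz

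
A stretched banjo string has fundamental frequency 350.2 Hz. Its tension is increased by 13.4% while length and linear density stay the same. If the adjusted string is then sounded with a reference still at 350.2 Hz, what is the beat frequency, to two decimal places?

For a string, f ∝ √T, so the new frequency is 350.2·√1.134 = 372.9260 Hz.
f_beat = |372.9260 − 350.2| = 22.73 Hz.

22.73 Hz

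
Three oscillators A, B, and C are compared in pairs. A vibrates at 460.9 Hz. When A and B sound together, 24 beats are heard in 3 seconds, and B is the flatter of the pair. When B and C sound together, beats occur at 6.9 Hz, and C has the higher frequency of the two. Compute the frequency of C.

459.8 Hz

A–B: Beat frequency = 24/3 = 8 Hz.
B is below A, so f_B = 460.9 − 8 = 452.9 Hz.
C is above B, so f_C = 452.9 + 6.9 = 459.8 Hz.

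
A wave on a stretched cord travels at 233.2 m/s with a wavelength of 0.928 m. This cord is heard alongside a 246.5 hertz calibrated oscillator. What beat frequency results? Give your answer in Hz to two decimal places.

4.79 Hz

Source frequency f = v/λ = 233.2/0.928 = 251.2931 Hz.
f_beat = |251.2931 − 246.5| = 4.79 Hz.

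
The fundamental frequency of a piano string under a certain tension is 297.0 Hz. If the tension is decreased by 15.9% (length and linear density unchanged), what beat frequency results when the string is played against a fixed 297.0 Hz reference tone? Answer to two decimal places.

24.63 Hz

For a string, f ∝ √T, so the new frequency is 297.0·√0.841 = 272.3670 Hz.
f_beat = |272.3670 − 297.0| = 24.63 Hz.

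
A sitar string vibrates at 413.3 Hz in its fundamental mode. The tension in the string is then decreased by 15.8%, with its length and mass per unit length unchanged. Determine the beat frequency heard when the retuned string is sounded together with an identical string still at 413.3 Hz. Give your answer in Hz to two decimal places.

For a string, f ∝ √T, so the new frequency is 413.3·√0.842 = 379.2464 Hz.
f_beat = |379.2464 − 413.3| = 34.05 Hz.

34.05 Hz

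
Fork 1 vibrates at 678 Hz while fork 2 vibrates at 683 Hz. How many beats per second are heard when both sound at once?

f_beat = |f₁ − f₂|.
|678 − 683| = 5 Hz.

5 Hz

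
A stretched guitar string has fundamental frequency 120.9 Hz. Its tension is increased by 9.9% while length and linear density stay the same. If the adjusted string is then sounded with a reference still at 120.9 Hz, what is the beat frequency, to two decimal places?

For a string, f ∝ √T, so the new frequency is 120.9·√1.099 = 126.7433 Hz.
f_beat = |126.7433 − 120.9| = 5.84 Hz.

5.84 Hz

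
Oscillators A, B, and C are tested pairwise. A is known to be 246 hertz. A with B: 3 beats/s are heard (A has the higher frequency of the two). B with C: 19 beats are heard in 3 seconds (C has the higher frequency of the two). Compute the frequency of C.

B is below A, so f_B = 246 − 3 = 243 Hz.
B–C: Beat frequency = 19/3 = 6.3333 Hz.
C is above B, so f_C = 243 + 6.3333 = 249.3333 Hz.

249.3333 Hz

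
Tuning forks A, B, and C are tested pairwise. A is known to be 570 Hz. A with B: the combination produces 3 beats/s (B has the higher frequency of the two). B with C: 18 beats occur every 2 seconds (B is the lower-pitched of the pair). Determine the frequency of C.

B is above A, so f_B = 570 + 3 = 573 Hz.
B–C: Beat frequency = 18/2 = 9 Hz.
C is above B, so f_C = 573 + 9 = 582 Hz.

582 Hz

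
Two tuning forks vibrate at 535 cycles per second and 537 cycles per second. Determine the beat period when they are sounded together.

f_beat = |535 − 537| = 2 Hz.
Beat period T = 1 / f_beat = 1 / 2 s.

0.500 s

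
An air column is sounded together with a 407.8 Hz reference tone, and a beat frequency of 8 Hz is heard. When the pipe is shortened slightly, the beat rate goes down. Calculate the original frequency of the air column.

399.8 Hz

|f − 407.8| = 8, so the air column was at either 399.8 Hz or 415.8 Hz.
A shorter pipe has a higher fundamental; the adjustment raises the air column's frequency.
The beat rate fell, so the adjustment moved the air column toward 407.8 Hz — it must have started below the reference.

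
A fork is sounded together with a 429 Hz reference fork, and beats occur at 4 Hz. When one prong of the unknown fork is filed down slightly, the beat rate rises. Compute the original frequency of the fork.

|f − 429| = 4, so the fork was at either 425 Hz or 433 Hz.
Filing a prong removes mass and raises the fork's frequency; the adjustment raises the fork's frequency.
The beat rate rose, so the adjustment moved the fork further from 429 Hz — it was already above the reference.

433 Hz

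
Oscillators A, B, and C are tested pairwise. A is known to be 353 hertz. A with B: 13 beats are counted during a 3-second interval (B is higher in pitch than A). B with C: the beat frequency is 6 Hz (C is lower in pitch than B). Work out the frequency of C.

351.3333 Hz

A–B: Beat frequency = 13/3 = 4.3333 Hz.
B is above A, so f_B = 353 + 4.3333 = 357.3333 Hz.
C is below B, so f_C = 357.3333 − 6 = 351.3333 Hz.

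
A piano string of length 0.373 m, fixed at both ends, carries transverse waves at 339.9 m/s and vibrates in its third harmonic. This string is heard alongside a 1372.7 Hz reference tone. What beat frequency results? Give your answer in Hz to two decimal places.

5.81 Hz

For a string fixed at both ends, f_n = n·v/(2L) = 3·339.9/(2·0.373) = 1366.8901 Hz.
f_beat = |1366.8901 − 1372.7| = 5.81 Hz.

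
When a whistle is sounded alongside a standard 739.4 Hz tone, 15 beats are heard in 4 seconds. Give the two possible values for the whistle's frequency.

735.65 Hz or 743.15 Hz

Beat frequency = 15/4 = 3.75 Hz.
|f − 739.4| = 3.75, so f = 739.4 ± 3.75.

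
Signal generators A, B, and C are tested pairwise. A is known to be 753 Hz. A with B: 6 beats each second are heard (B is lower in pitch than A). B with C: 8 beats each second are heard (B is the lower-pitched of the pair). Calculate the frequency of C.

B is below A, so f_B = 753 − 6 = 747 Hz.
C is above B, so f_C = 747 + 8 = 755 Hz.

755 Hz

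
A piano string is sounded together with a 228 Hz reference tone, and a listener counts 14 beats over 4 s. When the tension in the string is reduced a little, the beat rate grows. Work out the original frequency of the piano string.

Beat frequency = 14/4 = 3.5 Hz.
|f − 228| = 3.5, so the piano string was at either 224.5 Hz or 231.5 Hz.
Lower tension means lower frequency; the adjustment lowers the piano string's frequency.
The beat rate rose, so the adjustment moved the piano string further from 228 Hz — it was already below the reference.

224.5 Hz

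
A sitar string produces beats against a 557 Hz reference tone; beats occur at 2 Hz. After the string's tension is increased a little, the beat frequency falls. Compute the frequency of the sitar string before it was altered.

|f − 557| = 2, so the sitar string was at either 555 Hz or 559 Hz.
Higher tension means higher frequency; the adjustment raises the sitar string's frequency.
The beat rate fell, so the adjustment moved the sitar string toward 557 Hz — it must have started below the reference.

555 Hz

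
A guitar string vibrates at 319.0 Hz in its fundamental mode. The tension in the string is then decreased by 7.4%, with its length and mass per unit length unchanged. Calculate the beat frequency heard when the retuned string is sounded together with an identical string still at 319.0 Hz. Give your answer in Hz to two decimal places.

For a string, f ∝ √T, so the new frequency is 319.0·√0.926 = 306.9702 Hz.
f_beat = |306.9702 − 319.0| = 12.03 Hz.

12.03 Hz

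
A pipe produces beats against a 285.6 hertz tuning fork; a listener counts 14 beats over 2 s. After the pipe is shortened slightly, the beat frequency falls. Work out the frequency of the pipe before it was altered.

Beat frequency = 14/2 = 7 Hz.
|f − 285.6| = 7, so the pipe was at either 278.6 Hz or 292.6 Hz.
A shorter pipe has a higher fundamental; the adjustment raises the pipe's frequency.
The beat rate fell, so the adjustment moved the pipe toward 285.6 Hz — it must have started below the reference.

278.6 Hz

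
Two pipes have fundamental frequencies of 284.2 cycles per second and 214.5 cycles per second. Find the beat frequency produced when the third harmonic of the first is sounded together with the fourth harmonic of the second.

5.4 Hz

Third harmonic of the first: 3·284.2 = 852.6 Hz.
Fourth harmonic of the second: 4·214.5 = 858.0 Hz.
f_beat = |852.6 − 858.0| = 5.4 Hz.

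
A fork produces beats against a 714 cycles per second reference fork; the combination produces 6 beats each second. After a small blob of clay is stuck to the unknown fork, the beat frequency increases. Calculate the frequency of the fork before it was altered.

|f − 714| = 6, so the fork was at either 708 Hz or 720 Hz.
Adding mass to a fork lowers its frequency; the adjustment lowers the fork's frequency.
The beat rate rose, so the adjustment moved the fork further from 714 Hz — it was already below the reference.

708 Hz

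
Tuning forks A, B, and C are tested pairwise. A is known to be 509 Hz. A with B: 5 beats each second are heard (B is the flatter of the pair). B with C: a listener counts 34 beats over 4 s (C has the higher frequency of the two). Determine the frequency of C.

B is below A, so f_B = 509 − 5 = 504 Hz.
B–C: Beat frequency = 34/4 = 8.5 Hz.
C is above B, so f_C = 504 + 8.5 = 512.5 Hz.

512.5 Hz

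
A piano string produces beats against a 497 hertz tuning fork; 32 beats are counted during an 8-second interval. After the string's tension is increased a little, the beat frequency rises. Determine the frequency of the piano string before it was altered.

Beat frequency = 32/8 = 4 Hz.
|f − 497| = 4, so the piano string was at either 493 Hz or 501 Hz.
Higher tension means higher frequency; the adjustment raises the piano string's frequency.
The beat rate rose, so the adjustment moved the piano string further from 497 Hz — it was already above the reference.

501 Hz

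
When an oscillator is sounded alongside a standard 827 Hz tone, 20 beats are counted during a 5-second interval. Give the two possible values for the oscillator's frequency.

823 Hz or 831 Hz

Beat frequency = 20/5 = 4 Hz.
|f − 827| = 4, so f = 827 ± 4.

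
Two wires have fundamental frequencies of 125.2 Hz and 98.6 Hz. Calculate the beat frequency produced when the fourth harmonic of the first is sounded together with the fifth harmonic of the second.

Fourth harmonic of the first: 4·125.2 = 500.8 Hz.
Fifth harmonic of the second: 5·98.6 = 493.0 Hz.
f_beat = |500.8 − 493.0| = 7.8 Hz.

7.8 Hz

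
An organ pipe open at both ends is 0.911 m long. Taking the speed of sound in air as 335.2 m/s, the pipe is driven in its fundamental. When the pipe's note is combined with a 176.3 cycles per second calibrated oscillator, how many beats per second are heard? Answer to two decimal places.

7.67 Hz

Open pipe: f_n = n·v/(2L) = 1·335.2/(2·0.911) = 183.9737 Hz.
f_beat = |183.9737 − 176.3| = 7.67 Hz.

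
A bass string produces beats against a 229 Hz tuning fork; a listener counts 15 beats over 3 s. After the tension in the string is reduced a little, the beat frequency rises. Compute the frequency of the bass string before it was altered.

Beat frequency = 15/3 = 5 Hz.
|f − 229| = 5, so the bass string was at either 224 Hz or 234 Hz.
Lower tension means lower frequency; the adjustment lowers the bass string's frequency.
The beat rate rose, so the adjustment moved the bass string further from 229 Hz — it was already below the reference.

224 Hz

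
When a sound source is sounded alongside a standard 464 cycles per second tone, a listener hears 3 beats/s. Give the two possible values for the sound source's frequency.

461 Hz or 467 Hz

|f − 464| = 3, so f = 464 ± 3.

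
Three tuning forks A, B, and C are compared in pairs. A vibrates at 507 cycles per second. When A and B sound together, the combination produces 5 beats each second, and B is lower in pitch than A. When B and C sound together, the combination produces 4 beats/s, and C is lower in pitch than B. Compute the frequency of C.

498 Hz

B is below A, so f_B = 507 − 5 = 502 Hz.
C is below B, so f_C = 502 − 4 = 498 Hz.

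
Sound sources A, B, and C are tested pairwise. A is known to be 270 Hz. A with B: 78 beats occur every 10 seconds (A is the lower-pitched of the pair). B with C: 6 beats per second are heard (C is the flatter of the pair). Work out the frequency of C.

A–B: Beat frequency = 78/10 = 7.8 Hz.
B is above A, so f_B = 270 + 7.8 = 277.8 Hz.
C is below B, so f_C = 277.8 − 6 = 271.8 Hz.

271.8 Hz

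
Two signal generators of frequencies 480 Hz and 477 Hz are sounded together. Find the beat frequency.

Beats arise from superposition of two nearby frequencies; the beat rate is |f₁ − f₂|.
|480 − 477| = 3 Hz.

3 Hz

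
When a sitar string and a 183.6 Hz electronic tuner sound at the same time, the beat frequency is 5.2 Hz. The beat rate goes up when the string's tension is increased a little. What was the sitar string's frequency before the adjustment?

|f − 183.6| = 5.2, so the sitar string was at either 178.4 Hz or 188.8 Hz.
Higher tension means higher frequency; the adjustment raises the sitar string's frequency.
The beat rate rose, so the adjustment moved the sitar string further from 183.6 Hz — it was already above the reference.

188.8 Hz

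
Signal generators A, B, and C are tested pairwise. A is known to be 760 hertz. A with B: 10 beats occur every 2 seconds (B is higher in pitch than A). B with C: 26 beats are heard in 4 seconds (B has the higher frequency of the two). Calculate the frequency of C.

A–B: Beat frequency = 10/2 = 5 Hz.
B is above A, so f_B = 760 + 5 = 765 Hz.
B–C: Beat frequency = 26/4 = 6.5 Hz.
C is below B, so f_C = 765 − 6.5 = 758.5 Hz.

758.5 Hz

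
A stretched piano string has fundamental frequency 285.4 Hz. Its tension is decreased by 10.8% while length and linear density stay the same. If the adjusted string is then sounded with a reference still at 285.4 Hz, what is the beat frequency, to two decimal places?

For a string, f ∝ √T, so the new frequency is 285.4·√0.892 = 269.5482 Hz.
f_beat = |269.5482 − 285.4| = 15.85 Hz.

15.85 Hz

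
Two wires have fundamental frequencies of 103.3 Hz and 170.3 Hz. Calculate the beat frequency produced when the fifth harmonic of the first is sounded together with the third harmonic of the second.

5.6 Hz

Fifth harmonic of the first: 5·103.3 = 516.5 Hz.
Third harmonic of the second: 3·170.3 = 510.9 Hz.
f_beat = |516.5 − 510.9| = 5.6 Hz.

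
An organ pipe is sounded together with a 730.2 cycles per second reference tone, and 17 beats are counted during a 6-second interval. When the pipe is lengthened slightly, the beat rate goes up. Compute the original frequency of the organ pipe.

727.3667 Hz

Beat frequency = 17/6 = 2.8333 Hz.
|f − 730.2| = 2.8333, so the organ pipe was at either 727.3667 Hz or 733.0333 Hz.
A longer pipe has a lower fundamental; the adjustment lowers the organ pipe's frequency.
The beat rate rose, so the adjustment moved the organ pipe further from 730.2 Hz — it was already below the reference.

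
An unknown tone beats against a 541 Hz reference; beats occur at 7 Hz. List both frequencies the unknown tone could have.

|f − 541| = 7, so f = 541 ± 7.

534 Hz or 548 Hz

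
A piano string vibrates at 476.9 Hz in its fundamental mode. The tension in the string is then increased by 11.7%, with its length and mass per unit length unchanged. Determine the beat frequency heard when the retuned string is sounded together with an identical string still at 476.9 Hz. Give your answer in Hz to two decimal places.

27.13 Hz

For a string, f ∝ √T, so the new frequency is 476.9·√1.117 = 504.0271 Hz.
f_beat = |504.0271 − 476.9| = 27.13 Hz.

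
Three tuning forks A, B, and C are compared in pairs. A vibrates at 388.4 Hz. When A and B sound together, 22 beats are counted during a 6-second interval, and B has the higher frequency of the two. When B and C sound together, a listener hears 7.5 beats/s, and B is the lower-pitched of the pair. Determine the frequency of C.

399.5667 Hz

A–B: Beat frequency = 22/6 = 3.6667 Hz.
B is above A, so f_B = 388.4 + 3.6667 = 392.0667 Hz.
C is above B, so f_C = 392.0667 + 7.5 = 399.5667 Hz.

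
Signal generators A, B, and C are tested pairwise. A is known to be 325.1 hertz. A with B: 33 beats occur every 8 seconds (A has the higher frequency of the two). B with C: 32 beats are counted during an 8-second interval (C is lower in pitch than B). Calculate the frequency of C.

316.975 Hz

A–B: Beat frequency = 33/8 = 4.125 Hz.
B is below A, so f_B = 325.1 − 4.125 = 320.975 Hz.
B–C: Beat frequency = 32/8 = 4 Hz.
C is below B, so f_C = 320.975 − 4 = 316.975 Hz.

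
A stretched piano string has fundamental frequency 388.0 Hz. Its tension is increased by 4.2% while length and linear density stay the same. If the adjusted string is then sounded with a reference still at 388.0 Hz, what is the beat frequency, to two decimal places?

For a string, f ∝ √T, so the new frequency is 388.0·√1.042 = 396.0642 Hz.
f_beat = |396.0642 − 388.0| = 8.06 Hz.

8.06 Hz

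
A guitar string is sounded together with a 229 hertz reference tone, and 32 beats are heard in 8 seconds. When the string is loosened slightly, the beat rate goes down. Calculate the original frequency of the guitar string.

233 Hz

Beat frequency = 32/8 = 4 Hz.
|f − 229| = 4, so the guitar string was at either 225 Hz or 233 Hz.
Reducing tension lowers a string's frequency; the adjustment lowers the guitar string's frequency.
The beat rate fell, so the adjustment moved the guitar string toward 229 Hz — it must have started above the reference.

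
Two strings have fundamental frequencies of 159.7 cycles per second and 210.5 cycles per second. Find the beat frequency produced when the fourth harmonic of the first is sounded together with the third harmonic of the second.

Fourth harmonic of the first: 4·159.7 = 638.8 Hz.
Third harmonic of the second: 3·210.5 = 631.5 Hz.
f_beat = |638.8 − 631.5| = 7.3 Hz.

7.3 Hz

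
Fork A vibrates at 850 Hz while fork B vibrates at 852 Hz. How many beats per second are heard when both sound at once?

The beat frequency equals the magnitude of the frequency difference.
|850 − 852| = 2 Hz.

2 Hz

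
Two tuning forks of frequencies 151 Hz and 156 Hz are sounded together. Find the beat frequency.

5 Hz

The beat frequency equals the magnitude of the frequency difference.
|151 − 156| = 5 Hz.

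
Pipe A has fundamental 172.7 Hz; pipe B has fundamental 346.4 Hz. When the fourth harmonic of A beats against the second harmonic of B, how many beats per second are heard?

2.0 Hz

Fourth harmonic of the first: 4·172.7 = 690.8 Hz.
Second harmonic of the second: 2·346.4 = 692.8 Hz.
f_beat = |690.8 − 692.8| = 2.0 Hz.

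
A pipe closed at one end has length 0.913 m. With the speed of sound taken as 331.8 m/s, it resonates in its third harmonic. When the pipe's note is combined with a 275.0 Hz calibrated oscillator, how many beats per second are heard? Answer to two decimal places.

2.44 Hz

Closed pipe (odd harmonics): f_n = n·v/(4L) = 3·331.8/(4·0.913) = 272.5630 Hz.
f_beat = |272.5630 − 275.0| = 2.44 Hz.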